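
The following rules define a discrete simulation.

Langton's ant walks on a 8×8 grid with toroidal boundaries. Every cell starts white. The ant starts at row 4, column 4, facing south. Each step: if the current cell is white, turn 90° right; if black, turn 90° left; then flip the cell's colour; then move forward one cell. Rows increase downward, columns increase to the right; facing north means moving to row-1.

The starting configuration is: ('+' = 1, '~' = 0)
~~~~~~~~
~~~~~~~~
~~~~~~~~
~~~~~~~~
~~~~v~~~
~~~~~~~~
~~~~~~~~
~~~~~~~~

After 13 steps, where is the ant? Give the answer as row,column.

step 0: ~~~~~~~~
~~~~~~~~
~~~~~~~~
~~~~~~~~
~~~~v~~~
~~~~~~~~
~~~~~~~~
~~~~~~~~
step 1: ~~~~~~~~
~~~~~~~~
~~~~~~~~
~~~~~~~~
~~~<+~~~
~~~~~~~~
~~~~~~~~
~~~~~~~~
step 2: ~~~~~~~~
~~~~~~~~
~~~~~~~~
~~~^~~~~
~~~++~~~
~~~~~~~~
~~~~~~~~
~~~~~~~~
step 3: ~~~~~~~~
~~~~~~~~
~~~~~~~~
~~~+>~~~
~~~++~~~
~~~~~~~~
~~~~~~~~
~~~~~~~~
step 4: ~~~~~~~~
~~~~~~~~
~~~~~~~~
~~~++~~~
~~~+v~~~
~~~~~~~~
~~~~~~~~
~~~~~~~~
step 5: ~~~~~~~~
~~~~~~~~
~~~~~~~~
~~~++~~~
~~~+~>~~
~~~~~~~~
~~~~~~~~
~~~~~~~~
step 6: ~~~~~~~~
~~~~~~~~
~~~~~~~~
~~~++~~~
~~~+~+~~
~~~~~v~~
~~~~~~~~
~~~~~~~~
step 7: ~~~~~~~~
~~~~~~~~
~~~~~~~~
~~~++~~~
~~~+~+~~
~~~~<+~~
~~~~~~~~
~~~~~~~~
step 8: ~~~~~~~~
~~~~~~~~
~~~~~~~~
~~~++~~~
~~~+^+~~
~~~~++~~
~~~~~~~~
~~~~~~~~
step 9: ~~~~~~~~
~~~~~~~~
~~~~~~~~
~~~++~~~
~~~++>~~
~~~~++~~
~~~~~~~~
~~~~~~~~
step 10: ~~~~~~~~
~~~~~~~~
~~~~~~~~
~~~++^~~
~~~++~~~
~~~~++~~
~~~~~~~~
~~~~~~~~
step 11: ~~~~~~~~
~~~~~~~~
~~~~~~~~
~~~+++>~
~~~++~~~
~~~~++~~
~~~~~~~~
~~~~~~~~
step 12: ~~~~~~~~
~~~~~~~~
~~~~~~~~
~~~++++~
~~~++~v~
~~~~++~~
~~~~~~~~
~~~~~~~~
step 13: ~~~~~~~~
~~~~~~~~
~~~~~~~~
~~~++++~
~~~++<+~
~~~~++~~
~~~~~~~~
~~~~~~~~

4,5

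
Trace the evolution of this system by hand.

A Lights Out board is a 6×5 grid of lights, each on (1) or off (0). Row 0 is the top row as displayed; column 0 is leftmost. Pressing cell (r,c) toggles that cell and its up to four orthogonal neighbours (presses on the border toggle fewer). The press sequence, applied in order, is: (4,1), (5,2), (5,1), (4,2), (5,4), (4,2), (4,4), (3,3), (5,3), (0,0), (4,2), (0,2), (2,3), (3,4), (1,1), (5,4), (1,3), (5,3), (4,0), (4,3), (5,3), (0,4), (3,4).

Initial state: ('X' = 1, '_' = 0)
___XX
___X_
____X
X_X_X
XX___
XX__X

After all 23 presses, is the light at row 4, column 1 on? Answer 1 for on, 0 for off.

k=0  ___XX
___X_
____X
X_X_X
XX___
XX__X
k=1  ___XX
___X_
____X
XXX_X
__X__
X___X
k=2  ___XX
___X_
____X
XXX_X
_____
XXXXX
k=3  ___XX
___X_
____X
XXX_X
_X___
___XX
k=4  ___XX
___X_
____X
XX__X
__XX_
__XXX
k=5  ___XX
___X_
____X
XX__X
__XXX
__X__
k=6  ___XX
___X_
____X
XXX_X
_X__X
_____
k=7  ___XX
___X_
____X
XXX__
_X_X_
____X
k=8  ___XX
___X_
___XX
XX_XX
_X___
____X
k=9  ___XX
___X_
___XX
XX_XX
_X_X_
__XX_
k=10  XX_XX
X__X_
___XX
XX_XX
_X_X_
__XX_
k=11  XX_XX
X__X_
___XX
XXXXX
__X__
___X_
k=12  X_X_X
X_XX_
___XX
XXXXX
__X__
___X_
k=13  X_X_X
X_X__
__X__
XXX_X
__X__
___X_
k=14  X_X_X
X_X__
__X_X
XXXX_
__X_X
___X_
k=15  XXX_X
_X___
_XX_X
XXXX_
__X_X
___X_
k=16  XXX_X
_X___
_XX_X
XXXX_
__X__
____X
k=17  XXXXX
_XXXX
_XXXX
XXXX_
__X__
____X
k=18  XXXXX
_XXXX
_XXXX
XXXX_
__XX_
__XX_
k=19  XXXXX
_XXXX
_XXXX
_XXX_
XXXX_
X_XX_
k=20  XXXXX
_XXXX
_XXXX
_XX__
XX__X
X_X__
k=21  XXXXX
_XXXX
_XXXX
_XX__
XX_XX
X__XX
k=22  XXX__
_XXX_
_XXXX
_XX__
XX_XX
X__XX
k=23  XXX__
_XXX_
_XXX_
_XXXX
XX_X_
X__XX

1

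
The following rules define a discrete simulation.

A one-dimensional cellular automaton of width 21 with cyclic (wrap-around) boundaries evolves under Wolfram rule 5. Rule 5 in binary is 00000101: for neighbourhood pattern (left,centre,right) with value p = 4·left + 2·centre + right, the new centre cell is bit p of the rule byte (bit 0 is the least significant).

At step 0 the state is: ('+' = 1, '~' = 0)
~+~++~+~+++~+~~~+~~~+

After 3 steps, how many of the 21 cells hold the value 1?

0) ~+~++~+~+++~+~~~+~~~+
1) ~+~~~~+~~~~~+~+~+~+~+
2) ~+~++~+~+++~+~+~+~+~+
3) ~+~~~~+~~~~~+~+~+~+~+

7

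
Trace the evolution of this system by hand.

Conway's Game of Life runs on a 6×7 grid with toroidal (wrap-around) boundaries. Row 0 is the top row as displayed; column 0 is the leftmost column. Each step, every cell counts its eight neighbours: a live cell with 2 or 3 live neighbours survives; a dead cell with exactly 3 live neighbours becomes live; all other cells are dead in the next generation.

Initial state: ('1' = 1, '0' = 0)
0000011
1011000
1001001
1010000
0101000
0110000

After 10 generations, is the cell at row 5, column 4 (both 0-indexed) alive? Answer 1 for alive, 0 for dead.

1

step 0: 0000011
1011000
1001001
1010000
0101000
0110000
step 1: 1001001
1111110
1001001
1011001
1001000
1110000
step 2: 0000010
0000010
0000000
0011100
0001000
0011000
step 3: 0000100
0000000
0001100
0011100
0000000
0011100
step 4: 0000100
0001100
0010100
0010100
0000000
0001100
step 5: 0000010
0000110
0010110
0000000
0000100
0001100
step 6: 0001010
0001001
0001110
0001110
0001100
0001110
step 7: 0011011
0011001
0010001
0010000
0010000
0010010
step 8: 0100011
1100101
0110000
0111000
0111000
0110111
step 9: 0001000
0000001
0000000
1000000
0000010
0000101
step 10: 0000010
0000000
0000000
0000000
0000011
0000110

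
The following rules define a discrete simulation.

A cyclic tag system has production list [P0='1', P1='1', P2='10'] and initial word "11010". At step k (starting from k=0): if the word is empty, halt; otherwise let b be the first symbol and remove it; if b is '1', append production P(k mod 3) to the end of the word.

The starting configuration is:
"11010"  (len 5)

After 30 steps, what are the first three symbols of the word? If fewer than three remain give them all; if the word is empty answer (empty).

101

k=0  "11010"  (len 5)
k=1  "10101"  (len 5)
k=2  "01011"  (len 5)
k=3  "1011"  (len 4)
k=4  "0111"  (len 4)
k=5  "111"  (len 3)
k=6  "1110"  (len 4)
k=7  "1101"  (len 4)
k=8  "1011"  (len 4)
k=9  "01110"  (len 5)
k=10  "1110"  (len 4)
k=11  "1101"  (len 4)
k=12  "10110"  (len 5)
k=13  "01101"  (len 5)
k=14  "1101"  (len 4)
k=15  "10110"  (len 5)
k=16  "01101"  (len 5)
k=17  "1101"  (len 4)
k=18  "10110"  (len 5)
k=19  "01101"  (len 5)
k=20  "1101"  (len 4)
k=21  "10110"  (len 5)
k=22  "01101"  (len 5)
k=23  "1101"  (len 4)
k=24  "10110"  (len 5)
k=25  "01101"  (len 5)
k=26  "1101"  (len 4)
k=27  "10110"  (len 5)
k=28  "01101"  (len 5)
k=29  "1101"  (len 4)
k=30  "10110"  (len 5)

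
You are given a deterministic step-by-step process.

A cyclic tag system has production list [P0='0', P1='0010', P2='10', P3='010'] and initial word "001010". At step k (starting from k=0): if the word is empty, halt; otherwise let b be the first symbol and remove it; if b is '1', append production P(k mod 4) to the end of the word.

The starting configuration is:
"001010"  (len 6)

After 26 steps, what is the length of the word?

step 0: "001010"  (len 6)
step 1: "01010"  (len 5)
step 2: "1010"  (len 4)
step 3: "01010"  (len 5)
step 4: "1010"  (len 4)
step 5: "0100"  (len 4)
step 6: "100"  (len 3)
step 7: "0010"  (len 4)
step 8: "010"  (len 3)
step 9: "10"  (len 2)
step 10: "00010"  (len 5)
step 11: "0010"  (len 4)
step 12: "010"  (len 3)
step 13: "10"  (len 2)
step 14: "00010"  (len 5)
step 15: "0010"  (len 4)
step 16: "010"  (len 3)
step 17: "10"  (len 2)
step 18: "00010"  (len 5)
step 19: "0010"  (len 4)
step 20: "010"  (len 3)
step 21: "10"  (len 2)
step 22: "00010"  (len 5)
step 23: "0010"  (len 4)
step 24: "010"  (len 3)
step 25: "10"  (len 2)
step 26: "00010"  (len 5)

5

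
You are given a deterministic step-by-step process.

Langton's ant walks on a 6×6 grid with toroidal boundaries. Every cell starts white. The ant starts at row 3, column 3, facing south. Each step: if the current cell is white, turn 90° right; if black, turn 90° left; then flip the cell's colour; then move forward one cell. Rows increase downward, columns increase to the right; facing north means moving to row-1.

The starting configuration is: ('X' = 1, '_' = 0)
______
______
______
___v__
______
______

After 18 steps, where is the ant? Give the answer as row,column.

t=0: ______
______
______
___v__
______
______
t=1: ______
______
______
__<X__
______
______
t=2: ______
______
__^___
__XX__
______
______
t=3: ______
______
__X>__
__XX__
______
______
t=4: ______
______
__XX__
__Xv__
______
______
t=5: ______
______
__XX__
__X_>_
______
______
t=6: ______
______
__XX__
__X_X_
____v_
______
t=7: ______
______
__XX__
__X_X_
___<X_
______
t=8: ______
______
__XX__
__X^X_
___XX_
______
t=9: ______
______
__XX__
__XX>_
___XX_
______
t=10: ______
______
__XX^_
__XX__
___XX_
______
t=11: ______
______
__XXX>
__XX__
___XX_
______
t=12: ______
______
__XXXX
__XX_v
___XX_
______
t=13: ______
______
__XXXX
__XX<X
___XX_
______
t=14: ______
______
__XX^X
__XXXX
___XX_
______
t=15: ______
______
__X<_X
__XXXX
___XX_
______
t=16: ______
______
__X__X
__XvXX
___XX_
______
t=17: ______
______
__X__X
__X_>X
___XX_
______
t=18: ______
______
__X_^X
__X__X
___XX_
______

2,4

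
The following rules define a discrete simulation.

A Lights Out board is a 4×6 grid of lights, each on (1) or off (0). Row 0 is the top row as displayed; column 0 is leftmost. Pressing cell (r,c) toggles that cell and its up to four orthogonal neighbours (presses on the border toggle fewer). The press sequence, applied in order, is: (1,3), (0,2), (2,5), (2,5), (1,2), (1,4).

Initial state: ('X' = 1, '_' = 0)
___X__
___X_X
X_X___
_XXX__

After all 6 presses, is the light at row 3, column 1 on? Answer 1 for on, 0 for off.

1

step 0: ___X__
___X_X
X_X___
_XXX__
step 1: ______
__X_XX
X_XX__
_XXX__
step 2: _XXX__
____XX
X_XX__
_XXX__
step 3: _XXX__
____X_
X_XXXX
_XXX_X
step 4: _XXX__
____XX
X_XX__
_XXX__
step 5: _X_X__
_XXXXX
X__X__
_XXX__
step 6: _X_XX_
_XX___
X__XX_
_XXX__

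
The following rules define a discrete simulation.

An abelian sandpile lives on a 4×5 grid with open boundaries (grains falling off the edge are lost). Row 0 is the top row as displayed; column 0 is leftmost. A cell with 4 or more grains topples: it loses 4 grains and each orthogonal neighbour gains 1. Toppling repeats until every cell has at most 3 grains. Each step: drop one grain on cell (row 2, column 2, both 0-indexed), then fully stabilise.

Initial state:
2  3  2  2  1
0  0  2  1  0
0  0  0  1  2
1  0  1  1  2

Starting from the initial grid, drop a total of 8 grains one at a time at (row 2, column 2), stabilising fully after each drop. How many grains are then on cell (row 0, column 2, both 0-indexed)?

3

step 0: 2  3  2  2  1
0  0  2  1  0
0  0  0  1  2
1  0  1  1  2
step 1: 2  3  2  2  1
0  0  2  1  0
0  0  1  1  2
1  0  1  1  2
step 2: 2  3  2  2  1
0  0  2  1  0
0  0  2  1  2
1  0  1  1  2
step 3: 2  3  2  2  1
0  0  2  1  0
0  0  3  1  2
1  0  1  1  2
step 4: 2  3  2  2  1
0  0  3  1  0
0  1  0  2  2
1  0  2  1  2
step 5: 2  3  2  2  1
0  0  3  1  0
0  1  1  2  2
1  0  2  1  2
step 6: 2  3  2  2  1
0  0  3  1  0
0  1  2  2  2
1  0  2  1  2
step 7: 2  3  2  2  1
0  0  3  1  0
0  1  3  2  2
1  0  2  1  2
step 8: 2  3  3  2  1
0  1  0  2  0
0  2  1  3  2
1  0  3  1  2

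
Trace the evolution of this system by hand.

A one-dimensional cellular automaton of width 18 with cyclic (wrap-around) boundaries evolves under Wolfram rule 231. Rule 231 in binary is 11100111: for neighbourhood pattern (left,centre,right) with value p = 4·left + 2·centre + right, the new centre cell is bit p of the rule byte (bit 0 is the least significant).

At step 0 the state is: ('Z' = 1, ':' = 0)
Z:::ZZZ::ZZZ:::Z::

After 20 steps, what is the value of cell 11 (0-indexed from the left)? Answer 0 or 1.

gen 0: Z:::ZZZ::ZZZ:::Z::
gen 1: Z:ZZ:ZZ:Z:ZZ:ZZZ:Z
gen 2: ZZ:ZZ:ZZZZ:ZZ:ZZZ:
gen 3: :ZZ:ZZ:ZZZZ:ZZ:ZZZ
gen 4: Z:ZZ:ZZ:ZZZZ:ZZ:ZZ
gen 5: ZZ:ZZ:ZZ:ZZZZ:ZZ:Z
gen 6: ZZZ:ZZ:ZZ:ZZZZ:ZZ:
gen 7: :ZZZ:ZZ:ZZ:ZZZZ:ZZ
gen 8: Z:ZZZ:ZZ:ZZ:ZZZZ:Z
gen 9: ZZ:ZZZ:ZZ:ZZ:ZZZZ:
gen 10: :ZZ:ZZZ:ZZ:ZZ:ZZZZ
gen 11: Z:ZZ:ZZZ:ZZ:ZZ:ZZZ
gen 12: ZZ:ZZ:ZZZ:ZZ:ZZ:ZZ
gen 13: ZZZ:ZZ:ZZZ:ZZ:ZZ:Z
gen 14: ZZZZ:ZZ:ZZZ:ZZ:ZZ:
gen 15: :ZZZZ:ZZ:ZZZ:ZZ:ZZ
gen 16: Z:ZZZZ:ZZ:ZZZ:ZZ:Z
gen 17: ZZ:ZZZZ:ZZ:ZZZ:ZZ:
gen 18: :ZZ:ZZZZ:ZZ:ZZZ:ZZ
gen 19: Z:ZZ:ZZZZ:ZZ:ZZZ:Z
gen 20: ZZ:ZZ:ZZZZ:ZZ:ZZZ:

1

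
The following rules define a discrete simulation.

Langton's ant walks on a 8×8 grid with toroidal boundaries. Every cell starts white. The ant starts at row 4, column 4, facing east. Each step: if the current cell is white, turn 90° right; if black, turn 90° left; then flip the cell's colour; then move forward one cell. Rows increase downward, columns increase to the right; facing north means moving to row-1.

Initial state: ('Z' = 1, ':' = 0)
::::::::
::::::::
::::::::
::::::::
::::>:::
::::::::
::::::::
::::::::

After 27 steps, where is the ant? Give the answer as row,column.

t=0: ::::::::
::::::::
::::::::
::::::::
::::>:::
::::::::
::::::::
::::::::
t=1: ::::::::
::::::::
::::::::
::::::::
::::Z:::
::::v:::
::::::::
::::::::
t=2: ::::::::
::::::::
::::::::
::::::::
::::Z:::
:::<Z:::
::::::::
::::::::
t=3: ::::::::
::::::::
::::::::
::::::::
:::^Z:::
:::ZZ:::
::::::::
::::::::
t=4: ::::::::
::::::::
::::::::
::::::::
:::Z>:::
:::ZZ:::
::::::::
::::::::
t=5: ::::::::
::::::::
::::::::
::::^:::
:::Z::::
:::ZZ:::
::::::::
::::::::
t=6: ::::::::
::::::::
::::::::
::::Z>::
:::Z::::
:::ZZ:::
::::::::
::::::::
t=7: ::::::::
::::::::
::::::::
::::ZZ::
:::Z:v::
:::ZZ:::
::::::::
::::::::
t=8: ::::::::
::::::::
::::::::
::::ZZ::
:::Z<Z::
:::ZZ:::
::::::::
::::::::
t=9: ::::::::
::::::::
::::::::
::::^Z::
:::ZZZ::
:::ZZ:::
::::::::
::::::::
t=10: ::::::::
::::::::
::::::::
:::<:Z::
:::ZZZ::
:::ZZ:::
::::::::
::::::::
t=11: ::::::::
::::::::
:::^::::
:::Z:Z::
:::ZZZ::
:::ZZ:::
::::::::
::::::::
t=12: ::::::::
::::::::
:::Z>:::
:::Z:Z::
:::ZZZ::
:::ZZ:::
::::::::
::::::::
t=13: ::::::::
::::::::
:::ZZ:::
:::ZvZ::
:::ZZZ::
:::ZZ:::
::::::::
::::::::
t=14: ::::::::
::::::::
:::ZZ:::
:::<ZZ::
:::ZZZ::
:::ZZ:::
::::::::
::::::::
t=15: ::::::::
::::::::
:::ZZ:::
::::ZZ::
:::vZZ::
:::ZZ:::
::::::::
::::::::
t=16: ::::::::
::::::::
:::ZZ:::
::::ZZ::
::::>Z::
:::ZZ:::
::::::::
::::::::
t=17: ::::::::
::::::::
:::ZZ:::
::::^Z::
:::::Z::
:::ZZ:::
::::::::
::::::::
t=18: ::::::::
::::::::
:::ZZ:::
:::<:Z::
:::::Z::
:::ZZ:::
::::::::
::::::::
t=19: ::::::::
::::::::
:::^Z:::
:::Z:Z::
:::::Z::
:::ZZ:::
::::::::
::::::::
t=20: ::::::::
::::::::
::<:Z:::
:::Z:Z::
:::::Z::
:::ZZ:::
::::::::
::::::::
t=21: ::::::::
::^:::::
::Z:Z:::
:::Z:Z::
:::::Z::
:::ZZ:::
::::::::
::::::::
t=22: ::::::::
::Z>::::
::Z:Z:::
:::Z:Z::
:::::Z::
:::ZZ:::
::::::::
::::::::
t=23: ::::::::
::ZZ::::
::ZvZ:::
:::Z:Z::
:::::Z::
:::ZZ:::
::::::::
::::::::
t=24: ::::::::
::ZZ::::
::<ZZ:::
:::Z:Z::
:::::Z::
:::ZZ:::
::::::::
::::::::
t=25: ::::::::
::ZZ::::
:::ZZ:::
::vZ:Z::
:::::Z::
:::ZZ:::
::::::::
::::::::
t=26: ::::::::
::ZZ::::
:::ZZ:::
:<ZZ:Z::
:::::Z::
:::ZZ:::
::::::::
::::::::
t=27: ::::::::
::ZZ::::
:^:ZZ:::
:ZZZ:Z::
:::::Z::
:::ZZ:::
::::::::
::::::::

2,1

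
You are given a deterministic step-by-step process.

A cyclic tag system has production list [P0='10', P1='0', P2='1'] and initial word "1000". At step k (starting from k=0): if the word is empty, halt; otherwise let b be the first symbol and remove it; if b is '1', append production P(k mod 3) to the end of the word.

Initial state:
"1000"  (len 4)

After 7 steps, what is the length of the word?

k=0  "1000"  (len 4)
k=1  "00010"  (len 5)
k=2  "0010"  (len 4)
k=3  "010"  (len 3)
k=4  "10"  (len 2)
k=5  "00"  (len 2)
k=6  "0"  (len 1)
k=7  (halted — word empty)

0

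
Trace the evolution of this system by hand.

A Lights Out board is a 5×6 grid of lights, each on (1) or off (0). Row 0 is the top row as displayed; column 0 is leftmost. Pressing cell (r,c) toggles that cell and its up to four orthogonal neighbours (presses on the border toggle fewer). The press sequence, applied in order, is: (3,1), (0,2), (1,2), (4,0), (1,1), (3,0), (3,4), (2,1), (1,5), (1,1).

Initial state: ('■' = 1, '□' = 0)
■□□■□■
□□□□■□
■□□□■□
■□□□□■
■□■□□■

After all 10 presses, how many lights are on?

0) ■□□■□■
□□□□■□
■□□□■□
■□□□□■
■□■□□■
1) ■□□■□■
□□□□■□
■■□□■□
□■■□□■
■■■□□■
2) ■■■□□■
□□■□■□
■■□□■□
□■■□□■
■■■□□■
3) ■■□□□■
□■□■■□
■■■□■□
□■■□□■
■■■□□■
4) ■■□□□■
□■□■■□
■■■□■□
■■■□□■
□□■□□■
5) ■□□□□■
■□■■■□
■□■□■□
■■■□□■
□□■□□■
6) ■□□□□■
■□■■■□
□□■□■□
□□■□□■
■□■□□■
7) ■□□□□■
■□■■■□
□□■□□□
□□■■■□
■□■□■■
8) ■□□□□■
■■■■■□
■■□□□□
□■■■■□
■□■□■■
9) ■□□□□□
■■■■□■
■■□□□■
□■■■■□
■□■□■■
10) ■■□□□□
□□□■□■
■□□□□■
□■■■■□
■□■□■■

14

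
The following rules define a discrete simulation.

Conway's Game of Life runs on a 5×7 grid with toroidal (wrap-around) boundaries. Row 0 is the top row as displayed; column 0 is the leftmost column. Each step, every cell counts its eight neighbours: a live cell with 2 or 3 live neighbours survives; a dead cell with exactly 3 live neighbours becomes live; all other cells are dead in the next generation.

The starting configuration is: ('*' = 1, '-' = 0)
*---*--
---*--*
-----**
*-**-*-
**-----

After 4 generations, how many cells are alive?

13

k=0  *---*--
---*--*
-----**
*-**-*-
**-----
k=1  **----*
*---*-*
*-**-*-
*-*-**-
*-***--
k=2  --*-*--
--***--
*-*----
*----*-
--*-*--
k=3  -**-**-
--*-*--
--*-*-*
---*--*
-*--**-
k=4  -**----
--*-*--
--*-*--
*-**--*
**----*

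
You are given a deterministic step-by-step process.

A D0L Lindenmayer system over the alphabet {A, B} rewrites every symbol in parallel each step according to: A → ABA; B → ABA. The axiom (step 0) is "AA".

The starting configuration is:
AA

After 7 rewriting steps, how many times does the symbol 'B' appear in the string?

step 0: AA
step 1: ABAABA
step 2: ABAABAABAABAABAABA
step 3: ABAABAABAABAABAABAABAABAABAABAABAABAABAABAABAABAABAABA
step 4: ABAABAABAABAABAABAABAABAABAABAABAABAABAABAABAABAABAABAABAA…AABAABAABAABAABAABAABAABAABAABAABAABAABAABAABAABAABAABAABA  (len 162)
step 5: ABAABAABAABAABAABAABAABAABAABAABAABAABAABAABAABAABAABAABAA…AABAABAABAABAABAABAABAABAABAABAABAABAABAABAABAABAABAABAABA  (len 486)
step 6: ABAABAABAABAABAABAABAABAABAABAABAABAABAABAABAABAABAABAABAA…AABAABAABAABAABAABAABAABAABAABAABAABAABAABAABAABAABAABAABA  (len 1458)
step 7: ABAABAABAABAABAABAABAABAABAABAABAABAABAABAABAABAABAABAABAA…AABAABAABAABAABAABAABAABAABAABAABAABAABAABAABAABAABAABAABA  (len 4374)

1458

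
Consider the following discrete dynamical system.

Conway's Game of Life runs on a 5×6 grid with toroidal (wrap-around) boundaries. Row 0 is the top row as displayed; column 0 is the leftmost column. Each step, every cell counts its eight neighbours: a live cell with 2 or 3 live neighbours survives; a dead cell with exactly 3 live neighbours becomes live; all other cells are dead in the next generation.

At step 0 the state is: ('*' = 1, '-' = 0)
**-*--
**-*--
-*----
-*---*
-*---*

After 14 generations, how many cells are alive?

step 0: **-*--
**-*--
-*----
-*---*
-*---*
step 1: ----**
------
-*----
-**---
-*--**
step 2: *---**
------
-**---
-**---
-*****
step 3: ***---
**---*
-**---
----*-
------
step 4: --*--*
-----*
-**--*
------
-*----
step 5: *-----
-**-**
*-----
***---
------
step 6: **---*
-*---*
---*--
**----
*-----
step 7: -*---*
-**-**
-**---
**----
------
step 8: -**-**
---***
---*-*
***---
-*----
step 9: -**--*
------
-*-*-*
***---
---*-*
step 10: *-*-*-
-*--*-
-*----
-*-*-*
---***
step 11: ***---
****-*
-*--*-
---*-*
-*----
step 12: ---*-*
---***
-*----
*-*-*-
-*----
step 13: *-**-*
*-**-*
***---
*-*---
******
step 14: ------
------
------
----*-
------

1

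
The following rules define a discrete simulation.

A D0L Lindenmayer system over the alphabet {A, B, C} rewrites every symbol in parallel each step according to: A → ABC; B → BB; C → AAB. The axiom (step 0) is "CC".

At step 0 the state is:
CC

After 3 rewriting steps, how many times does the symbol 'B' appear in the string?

k=0  CC
k=1  AABAAB
k=2  ABCABCBBABCABCBB
k=3  ABCBBAABABCBBAABBBBBABCBBAABABCBBAABBBBB

24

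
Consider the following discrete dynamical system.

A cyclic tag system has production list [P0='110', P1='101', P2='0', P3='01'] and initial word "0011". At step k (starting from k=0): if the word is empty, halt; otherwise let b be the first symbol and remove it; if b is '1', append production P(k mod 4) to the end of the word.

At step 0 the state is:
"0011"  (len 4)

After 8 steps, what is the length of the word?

t=0: "0011"  (len 4)
t=1: "011"  (len 3)
t=2: "11"  (len 2)
t=3: "10"  (len 2)
t=4: "001"  (len 3)
t=5: "01"  (len 2)
t=6: "1"  (len 1)
t=7: "0"  (len 1)
t=8: (halted — word empty)

0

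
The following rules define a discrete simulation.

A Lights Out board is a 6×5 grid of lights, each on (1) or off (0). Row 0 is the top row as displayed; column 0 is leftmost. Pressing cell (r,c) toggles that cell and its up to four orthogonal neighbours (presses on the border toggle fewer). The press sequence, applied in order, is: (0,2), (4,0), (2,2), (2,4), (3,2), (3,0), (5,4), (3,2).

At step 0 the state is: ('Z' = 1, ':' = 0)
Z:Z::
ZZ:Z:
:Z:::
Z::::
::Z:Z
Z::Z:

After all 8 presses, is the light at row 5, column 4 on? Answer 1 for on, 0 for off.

0) Z:Z::
ZZ:Z:
:Z:::
Z::::
::Z:Z
Z::Z:
1) ZZ:Z:
ZZZZ:
:Z:::
Z::::
::Z:Z
Z::Z:
2) ZZ:Z:
ZZZZ:
:Z:::
:::::
ZZZ:Z
:::Z:
3) ZZ:Z:
ZZ:Z:
::ZZ:
::Z::
ZZZ:Z
:::Z:
4) ZZ:Z:
ZZ:ZZ
::Z:Z
::Z:Z
ZZZ:Z
:::Z:
5) ZZ:Z:
ZZ:ZZ
::::Z
:Z:ZZ
ZZ::Z
:::Z:
6) ZZ:Z:
ZZ:ZZ
Z:::Z
Z::ZZ
:Z::Z
:::Z:
7) ZZ:Z:
ZZ:ZZ
Z:::Z
Z::ZZ
:Z:::
::::Z
8) ZZ:Z:
ZZ:ZZ
Z:Z:Z
ZZZ:Z
:ZZ::
::::Z

1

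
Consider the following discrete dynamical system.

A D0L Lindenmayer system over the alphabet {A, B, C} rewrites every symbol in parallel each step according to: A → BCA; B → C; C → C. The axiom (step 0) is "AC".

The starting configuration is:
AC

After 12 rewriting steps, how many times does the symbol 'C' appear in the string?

gen 0: AC
gen 1: BCAC
gen 2: CCBCAC
gen 3: CCCCBCAC
gen 4: CCCCCCBCAC
gen 5: CCCCCCCCBCAC
gen 6: CCCCCCCCCCBCAC
gen 7: CCCCCCCCCCCCBCAC
gen 8: CCCCCCCCCCCCCCBCAC
gen 9: CCCCCCCCCCCCCCCCBCAC
gen 10: CCCCCCCCCCCCCCCCCCBCAC
gen 11: CCCCCCCCCCCCCCCCCCCCBCAC
gen 12: CCCCCCCCCCCCCCCCCCCCCCBCAC

24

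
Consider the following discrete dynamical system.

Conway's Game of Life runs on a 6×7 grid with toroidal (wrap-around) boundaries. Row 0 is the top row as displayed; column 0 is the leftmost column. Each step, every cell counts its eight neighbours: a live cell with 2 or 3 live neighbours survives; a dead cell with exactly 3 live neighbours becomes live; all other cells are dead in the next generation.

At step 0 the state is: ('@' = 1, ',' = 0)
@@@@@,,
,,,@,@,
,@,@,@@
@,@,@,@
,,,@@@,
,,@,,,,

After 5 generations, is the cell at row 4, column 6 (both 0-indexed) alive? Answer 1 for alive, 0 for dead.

gen 0: @@@@@,,
,,,@,@,
,@,@,@@
@,@,@,@
,,,@@@,
,,@,,,,
gen 1: ,@,,@,,
,,,,,@,
,@,@,,,
@@@,,,,
,@@,@@@
,,,,,@,
gen 2: ,,,,@@,
,,@,@,,
@@,,,,,
,,,,@@@
,,@@@@@
@@@@,,@
gen 3: @,,,@@@
,@,@@@,
@@,@@,@
,@@,,,,
,,,,,,,
@@,,,,,
gen 4: ,,@@,,,
,@,,,,,
,,,,,,@
,@@@,,,
@,@,,,,
@@,,,@,
gen 5: @,@,,,,
,,@,,,,
@@,,,,,
@@@@,,,
@,,@,,@
@,,@,,@

1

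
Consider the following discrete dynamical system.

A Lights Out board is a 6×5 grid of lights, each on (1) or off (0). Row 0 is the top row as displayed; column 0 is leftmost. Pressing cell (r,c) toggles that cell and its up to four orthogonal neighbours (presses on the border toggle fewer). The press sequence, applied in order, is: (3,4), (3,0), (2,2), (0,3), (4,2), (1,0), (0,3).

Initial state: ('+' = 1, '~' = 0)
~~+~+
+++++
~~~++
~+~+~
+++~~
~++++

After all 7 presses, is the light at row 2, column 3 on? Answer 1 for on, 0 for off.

0

0) ~~+~+
+++++
~~~++
~+~+~
+++~~
~++++
1) ~~+~+
+++++
~~~+~
~+~~+
+++~+
~++++
2) ~~+~+
+++++
+~~+~
+~~~+
~++~+
~++++
3) ~~+~+
++~++
+++~~
+~+~+
~++~+
~++++
4) ~~~+~
++~~+
+++~~
+~+~+
~++~+
~++++
5) ~~~+~
++~~+
+++~~
+~~~+
~~~++
~+~++
6) +~~+~
~~~~+
~++~~
+~~~+
~~~++
~+~++
7) +~+~+
~~~++
~++~~
+~~~+
~~~++
~+~++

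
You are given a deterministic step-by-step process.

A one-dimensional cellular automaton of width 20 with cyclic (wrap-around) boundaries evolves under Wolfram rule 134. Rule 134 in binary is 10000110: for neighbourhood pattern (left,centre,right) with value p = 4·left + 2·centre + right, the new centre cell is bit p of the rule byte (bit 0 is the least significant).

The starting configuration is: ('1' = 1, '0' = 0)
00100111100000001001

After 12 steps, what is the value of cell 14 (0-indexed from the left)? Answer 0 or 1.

1

step 0: 00100111100000001001
step 1: 01101011000000011011
step 2: 00001000000000100000
step 3: 00011000000001100000
step 4: 00100000000010000000
step 5: 01100000000110000000
step 6: 10000000001000000000
step 7: 10000000011000000001
step 8: 00000000100000000010
step 9: 00000001100000000110
step 10: 00000010000000001000
step 11: 00000110000000011000
step 12: 00001000000000100000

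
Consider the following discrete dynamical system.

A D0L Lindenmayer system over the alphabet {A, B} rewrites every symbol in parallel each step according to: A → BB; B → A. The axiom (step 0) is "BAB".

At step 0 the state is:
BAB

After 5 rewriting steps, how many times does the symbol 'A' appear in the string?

k=0  BAB
k=1  ABBA
k=2  BBAABB
k=3  AABBBBAA
k=4  BBBBAAAABBBB
k=5  AAAABBBBBBBBAAAA

8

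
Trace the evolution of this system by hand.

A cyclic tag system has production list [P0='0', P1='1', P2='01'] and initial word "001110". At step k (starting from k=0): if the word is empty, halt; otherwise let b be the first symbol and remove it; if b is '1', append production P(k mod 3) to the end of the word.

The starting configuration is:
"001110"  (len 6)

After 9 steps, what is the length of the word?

2

t=0: "001110"  (len 6)
t=1: "01110"  (len 5)
t=2: "1110"  (len 4)
t=3: "11001"  (len 5)
t=4: "10010"  (len 5)
t=5: "00101"  (len 5)
t=6: "0101"  (len 4)
t=7: "101"  (len 3)
t=8: "011"  (len 3)
t=9: "11"  (len 2)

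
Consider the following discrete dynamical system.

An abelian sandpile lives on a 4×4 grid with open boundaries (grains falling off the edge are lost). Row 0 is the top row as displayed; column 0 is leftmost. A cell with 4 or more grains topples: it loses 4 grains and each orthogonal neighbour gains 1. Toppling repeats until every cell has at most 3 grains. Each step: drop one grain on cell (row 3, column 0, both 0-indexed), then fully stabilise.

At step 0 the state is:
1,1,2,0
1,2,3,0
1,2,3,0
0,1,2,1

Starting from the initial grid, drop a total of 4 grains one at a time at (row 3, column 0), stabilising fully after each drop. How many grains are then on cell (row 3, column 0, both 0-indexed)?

gen 0: 1,1,2,0
1,2,3,0
1,2,3,0
0,1,2,1
gen 1: 1,1,2,0
1,2,3,0
1,2,3,0
1,1,2,1
gen 2: 1,1,2,0
1,2,3,0
1,2,3,0
2,1,2,1
gen 3: 1,1,2,0
1,2,3,0
1,2,3,0
3,1,2,1
gen 4: 1,1,2,0
1,2,3,0
2,2,3,0
0,2,2,1

0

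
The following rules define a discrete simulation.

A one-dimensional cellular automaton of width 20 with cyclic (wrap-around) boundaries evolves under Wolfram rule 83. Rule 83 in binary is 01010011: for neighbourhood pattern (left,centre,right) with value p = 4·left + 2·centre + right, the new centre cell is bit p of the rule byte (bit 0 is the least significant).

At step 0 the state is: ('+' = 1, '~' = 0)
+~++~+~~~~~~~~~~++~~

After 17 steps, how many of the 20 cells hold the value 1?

0) +~++~+~~~~~~~~~~++~~
1) ~~~+~~++++++++++~+++
2) +++~++~~~~~~~~~+~~~+
3) ~~+~~++++++++++~+++~
4) ++~++~~~~~~~~~+~~~++
5) ~+~~++++++++++~+++~~
6) +~++~~~~~~~~~+~~~+++
7) +~~++++++++++~+++~~~
8) ~++~~~~~~~~~+~~~++++
9) ~~++++++++++~+++~~~+
10) ++~~~~~~~~~+~~~++++~
11) ~++++++++++~+++~~~+~
12) +~~~~~~~~~+~~~++++~+
13) ++++++++++~+++~~~+~~
14) ~~~~~~~~~+~~~++++~++
15) +++++++++~+++~~~+~~+
16) ~~~~~~~~+~~~++++~++~
17) ++++++++~+++~~~+~~++

14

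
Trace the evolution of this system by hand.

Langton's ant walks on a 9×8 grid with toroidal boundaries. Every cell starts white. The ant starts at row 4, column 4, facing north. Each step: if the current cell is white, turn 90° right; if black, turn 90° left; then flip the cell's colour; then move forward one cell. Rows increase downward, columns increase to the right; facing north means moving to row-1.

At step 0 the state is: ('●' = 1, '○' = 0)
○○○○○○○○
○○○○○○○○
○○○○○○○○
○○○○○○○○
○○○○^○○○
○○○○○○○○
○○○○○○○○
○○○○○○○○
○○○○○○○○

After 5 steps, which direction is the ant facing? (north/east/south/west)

west

k=0  ○○○○○○○○
○○○○○○○○
○○○○○○○○
○○○○○○○○
○○○○^○○○
○○○○○○○○
○○○○○○○○
○○○○○○○○
○○○○○○○○
k=1  ○○○○○○○○
○○○○○○○○
○○○○○○○○
○○○○○○○○
○○○○●>○○
○○○○○○○○
○○○○○○○○
○○○○○○○○
○○○○○○○○
k=2  ○○○○○○○○
○○○○○○○○
○○○○○○○○
○○○○○○○○
○○○○●●○○
○○○○○v○○
○○○○○○○○
○○○○○○○○
○○○○○○○○
k=3  ○○○○○○○○
○○○○○○○○
○○○○○○○○
○○○○○○○○
○○○○●●○○
○○○○<●○○
○○○○○○○○
○○○○○○○○
○○○○○○○○
k=4  ○○○○○○○○
○○○○○○○○
○○○○○○○○
○○○○○○○○
○○○○^●○○
○○○○●●○○
○○○○○○○○
○○○○○○○○
○○○○○○○○
k=5  ○○○○○○○○
○○○○○○○○
○○○○○○○○
○○○○○○○○
○○○<○●○○
○○○○●●○○
○○○○○○○○
○○○○○○○○
○○○○○○○○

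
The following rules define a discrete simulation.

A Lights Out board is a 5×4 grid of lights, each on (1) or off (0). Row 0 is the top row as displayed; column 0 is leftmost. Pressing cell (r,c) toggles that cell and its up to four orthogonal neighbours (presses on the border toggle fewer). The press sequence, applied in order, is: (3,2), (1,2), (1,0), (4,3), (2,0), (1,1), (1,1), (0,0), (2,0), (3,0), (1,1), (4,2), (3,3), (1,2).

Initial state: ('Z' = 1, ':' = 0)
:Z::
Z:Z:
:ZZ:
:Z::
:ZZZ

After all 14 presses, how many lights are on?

7

k=0  :Z::
Z:Z:
:ZZ:
:Z::
:ZZZ
k=1  :Z::
Z:Z:
:Z::
::ZZ
:Z:Z
k=2  :ZZ:
ZZ:Z
:ZZ:
::ZZ
:Z:Z
k=3  ZZZ:
:::Z
ZZZ:
::ZZ
:Z:Z
k=4  ZZZ:
:::Z
ZZZ:
::Z:
:ZZ:
k=5  ZZZ:
Z::Z
::Z:
Z:Z:
:ZZ:
k=6  Z:Z:
:ZZZ
:ZZ:
Z:Z:
:ZZ:
k=7  ZZZ:
Z::Z
::Z:
Z:Z:
:ZZ:
k=8  ::Z:
:::Z
::Z:
Z:Z:
:ZZ:
k=9  ::Z:
Z::Z
ZZZ:
::Z:
:ZZ:
k=10  ::Z:
Z::Z
:ZZ:
ZZZ:
ZZZ:
k=11  :ZZ:
:ZZZ
::Z:
ZZZ:
ZZZ:
k=12  :ZZ:
:ZZZ
::Z:
ZZ::
Z::Z
k=13  :ZZ:
:ZZZ
::ZZ
ZZZZ
Z:::
k=14  :Z::
::::
:::Z
ZZZZ
Z:::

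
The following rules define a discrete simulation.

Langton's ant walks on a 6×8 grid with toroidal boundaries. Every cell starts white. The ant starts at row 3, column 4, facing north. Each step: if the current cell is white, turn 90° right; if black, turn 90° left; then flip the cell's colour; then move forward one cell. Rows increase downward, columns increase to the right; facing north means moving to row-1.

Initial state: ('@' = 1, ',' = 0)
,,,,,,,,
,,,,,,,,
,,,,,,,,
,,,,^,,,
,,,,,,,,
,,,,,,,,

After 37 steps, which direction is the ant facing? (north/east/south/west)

gen 0: ,,,,,,,,
,,,,,,,,
,,,,,,,,
,,,,^,,,
,,,,,,,,
,,,,,,,,
gen 1: ,,,,,,,,
,,,,,,,,
,,,,,,,,
,,,,@>,,
,,,,,,,,
,,,,,,,,
gen 2: ,,,,,,,,
,,,,,,,,
,,,,,,,,
,,,,@@,,
,,,,,v,,
,,,,,,,,
gen 3: ,,,,,,,,
,,,,,,,,
,,,,,,,,
,,,,@@,,
,,,,<@,,
,,,,,,,,
gen 4: ,,,,,,,,
,,,,,,,,
,,,,,,,,
,,,,^@,,
,,,,@@,,
,,,,,,,,
gen 5: ,,,,,,,,
,,,,,,,,
,,,,,,,,
,,,<,@,,
,,,,@@,,
,,,,,,,,
gen 6: ,,,,,,,,
,,,,,,,,
,,,^,,,,
,,,@,@,,
,,,,@@,,
,,,,,,,,
gen 7: ,,,,,,,,
,,,,,,,,
,,,@>,,,
,,,@,@,,
,,,,@@,,
,,,,,,,,
gen 8: ,,,,,,,,
,,,,,,,,
,,,@@,,,
,,,@v@,,
,,,,@@,,
,,,,,,,,
gen 9: ,,,,,,,,
,,,,,,,,
,,,@@,,,
,,,<@@,,
,,,,@@,,
,,,,,,,,
gen 10: ,,,,,,,,
,,,,,,,,
,,,@@,,,
,,,,@@,,
,,,v@@,,
,,,,,,,,
gen 11: ,,,,,,,,
,,,,,,,,
,,,@@,,,
,,,,@@,,
,,<@@@,,
,,,,,,,,
gen 12: ,,,,,,,,
,,,,,,,,
,,,@@,,,
,,^,@@,,
,,@@@@,,
,,,,,,,,
gen 13: ,,,,,,,,
,,,,,,,,
,,,@@,,,
,,@>@@,,
,,@@@@,,
,,,,,,,,
gen 14: ,,,,,,,,
,,,,,,,,
,,,@@,,,
,,@@@@,,
,,@v@@,,
,,,,,,,,
gen 15: ,,,,,,,,
,,,,,,,,
,,,@@,,,
,,@@@@,,
,,@,>@,,
,,,,,,,,
gen 16: ,,,,,,,,
,,,,,,,,
,,,@@,,,
,,@@^@,,
,,@,,@,,
,,,,,,,,
gen 17: ,,,,,,,,
,,,,,,,,
,,,@@,,,
,,@<,@,,
,,@,,@,,
,,,,,,,,
gen 18: ,,,,,,,,
,,,,,,,,
,,,@@,,,
,,@,,@,,
,,@v,@,,
,,,,,,,,
gen 19: ,,,,,,,,
,,,,,,,,
,,,@@,,,
,,@,,@,,
,,<@,@,,
,,,,,,,,
gen 20: ,,,,,,,,
,,,,,,,,
,,,@@,,,
,,@,,@,,
,,,@,@,,
,,v,,,,,
gen 21: ,,,,,,,,
,,,,,,,,
,,,@@,,,
,,@,,@,,
,,,@,@,,
,<@,,,,,
gen 22: ,,,,,,,,
,,,,,,,,
,,,@@,,,
,,@,,@,,
,^,@,@,,
,@@,,,,,
gen 23: ,,,,,,,,
,,,,,,,,
,,,@@,,,
,,@,,@,,
,@>@,@,,
,@@,,,,,
gen 24: ,,,,,,,,
,,,,,,,,
,,,@@,,,
,,@,,@,,
,@@@,@,,
,@v,,,,,
gen 25: ,,,,,,,,
,,,,,,,,
,,,@@,,,
,,@,,@,,
,@@@,@,,
,@,>,,,,
gen 26: ,,,v,,,,
,,,,,,,,
,,,@@,,,
,,@,,@,,
,@@@,@,,
,@,@,,,,
gen 27: ,,<@,,,,
,,,,,,,,
,,,@@,,,
,,@,,@,,
,@@@,@,,
,@,@,,,,
gen 28: ,,@@,,,,
,,,,,,,,
,,,@@,,,
,,@,,@,,
,@@@,@,,
,@^@,,,,
gen 29: ,,@@,,,,
,,,,,,,,
,,,@@,,,
,,@,,@,,
,@@@,@,,
,@@>,,,,
gen 30: ,,@@,,,,
,,,,,,,,
,,,@@,,,
,,@,,@,,
,@@^,@,,
,@@,,,,,
gen 31: ,,@@,,,,
,,,,,,,,
,,,@@,,,
,,@,,@,,
,@<,,@,,
,@@,,,,,
gen 32: ,,@@,,,,
,,,,,,,,
,,,@@,,,
,,@,,@,,
,@,,,@,,
,@v,,,,,
gen 33: ,,@@,,,,
,,,,,,,,
,,,@@,,,
,,@,,@,,
,@,,,@,,
,@,>,,,,
gen 34: ,,@v,,,,
,,,,,,,,
,,,@@,,,
,,@,,@,,
,@,,,@,,
,@,@,,,,
gen 35: ,,@,>,,,
,,,,,,,,
,,,@@,,,
,,@,,@,,
,@,,,@,,
,@,@,,,,
gen 36: ,,@,@,,,
,,,,v,,,
,,,@@,,,
,,@,,@,,
,@,,,@,,
,@,@,,,,
gen 37: ,,@,@,,,
,,,<@,,,
,,,@@,,,
,,@,,@,,
,@,,,@,,
,@,@,,,,

west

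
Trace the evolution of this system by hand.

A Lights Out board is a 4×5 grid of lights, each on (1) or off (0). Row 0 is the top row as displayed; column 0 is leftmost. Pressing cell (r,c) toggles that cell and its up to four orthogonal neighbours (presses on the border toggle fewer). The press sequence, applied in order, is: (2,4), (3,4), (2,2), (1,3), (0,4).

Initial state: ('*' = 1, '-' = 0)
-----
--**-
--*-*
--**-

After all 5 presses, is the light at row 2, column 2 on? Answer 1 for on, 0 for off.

0

[0] -----
--**-
--*-*
--**-
[1] -----
--***
--**-
--***
[2] -----
--***
--***
--*--
[3] -----
---**
-*--*
-----
[4] ---*-
--*--
-*-**
-----
[5] ----*
--*-*
-*-**
-----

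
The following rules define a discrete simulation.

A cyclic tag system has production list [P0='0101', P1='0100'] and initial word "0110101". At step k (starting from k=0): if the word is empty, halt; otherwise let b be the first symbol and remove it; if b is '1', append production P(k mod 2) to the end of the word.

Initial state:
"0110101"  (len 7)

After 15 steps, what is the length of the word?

20

step 0: "0110101"  (len 7)
step 1: "110101"  (len 6)
step 2: "101010100"  (len 9)
step 3: "010101000101"  (len 12)
step 4: "10101000101"  (len 11)
step 5: "01010001010101"  (len 14)
step 6: "1010001010101"  (len 13)
step 7: "0100010101010101"  (len 16)
step 8: "100010101010101"  (len 15)
step 9: "000101010101010101"  (len 18)
step 10: "00101010101010101"  (len 17)
step 11: "0101010101010101"  (len 16)
step 12: "101010101010101"  (len 15)
step 13: "010101010101010101"  (len 18)
step 14: "10101010101010101"  (len 17)
step 15: "01010101010101010101"  (len 20)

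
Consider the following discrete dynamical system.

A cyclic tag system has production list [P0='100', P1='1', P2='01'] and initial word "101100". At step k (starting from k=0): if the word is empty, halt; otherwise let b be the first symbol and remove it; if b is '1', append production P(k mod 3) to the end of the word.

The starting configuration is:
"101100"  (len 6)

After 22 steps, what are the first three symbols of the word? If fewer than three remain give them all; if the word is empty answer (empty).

gen 0: "101100"  (len 6)
gen 1: "01100100"  (len 8)
gen 2: "1100100"  (len 7)
gen 3: "10010001"  (len 8)
gen 4: "0010001100"  (len 10)
gen 5: "010001100"  (len 9)
gen 6: "10001100"  (len 8)
gen 7: "0001100100"  (len 10)
gen 8: "001100100"  (len 9)
gen 9: "01100100"  (len 8)
gen 10: "1100100"  (len 7)
gen 11: "1001001"  (len 7)
gen 12: "00100101"  (len 8)
gen 13: "0100101"  (len 7)
gen 14: "100101"  (len 6)
gen 15: "0010101"  (len 7)
gen 16: "010101"  (len 6)
gen 17: "10101"  (len 5)
gen 18: "010101"  (len 6)
gen 19: "10101"  (len 5)
gen 20: "01011"  (len 5)
gen 21: "1011"  (len 4)
gen 22: "011100"  (len 6)

011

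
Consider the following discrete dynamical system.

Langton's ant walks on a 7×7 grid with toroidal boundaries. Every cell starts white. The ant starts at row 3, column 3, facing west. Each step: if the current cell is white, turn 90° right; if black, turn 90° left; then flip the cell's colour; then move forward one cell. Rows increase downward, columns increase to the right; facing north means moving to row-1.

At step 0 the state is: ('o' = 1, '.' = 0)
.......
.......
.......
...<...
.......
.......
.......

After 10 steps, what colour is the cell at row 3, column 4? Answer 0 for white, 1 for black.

step 0: .......
.......
.......
...<...
.......
.......
.......
step 1: .......
.......
...^...
...o...
.......
.......
.......
step 2: .......
.......
...o>..
...o...
.......
.......
.......
step 3: .......
.......
...oo..
...ov..
.......
.......
.......
step 4: .......
.......
...oo..
...<o..
.......
.......
.......
step 5: .......
.......
...oo..
....o..
...v...
.......
.......
step 6: .......
.......
...oo..
....o..
..<o...
.......
.......
step 7: .......
.......
...oo..
..^.o..
..oo...
.......
.......
step 8: .......
.......
...oo..
..o>o..
..oo...
.......
.......
step 9: .......
.......
...oo..
..ooo..
..ov...
.......
.......
step 10: .......
.......
...oo..
..ooo..
..o.>..
.......
.......

1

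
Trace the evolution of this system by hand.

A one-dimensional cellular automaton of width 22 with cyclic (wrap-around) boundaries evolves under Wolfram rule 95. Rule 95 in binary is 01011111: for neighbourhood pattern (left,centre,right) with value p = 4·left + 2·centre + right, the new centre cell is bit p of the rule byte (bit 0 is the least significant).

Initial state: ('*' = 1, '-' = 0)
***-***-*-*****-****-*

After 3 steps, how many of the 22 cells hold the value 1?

step 0: ***-***-*-*****-****-*
step 1: --*-*-*-*-*---*-*--*-*
step 2: ***-*-*-*-*****-****-*
step 3: --*-*-*-*-*---*-*--*-*

9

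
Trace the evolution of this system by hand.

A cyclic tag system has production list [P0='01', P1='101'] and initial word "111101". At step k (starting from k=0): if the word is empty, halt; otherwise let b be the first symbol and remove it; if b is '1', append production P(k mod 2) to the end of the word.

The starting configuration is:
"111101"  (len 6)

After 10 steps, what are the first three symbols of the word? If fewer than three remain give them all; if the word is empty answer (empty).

101

[0] "111101"  (len 6)
[1] "1110101"  (len 7)
[2] "110101101"  (len 9)
[3] "1010110101"  (len 10)
[4] "010110101101"  (len 12)
[5] "10110101101"  (len 11)
[6] "0110101101101"  (len 13)
[7] "110101101101"  (len 12)
[8] "10101101101101"  (len 14)
[9] "010110110110101"  (len 15)
[10] "10110110110101"  (len 14)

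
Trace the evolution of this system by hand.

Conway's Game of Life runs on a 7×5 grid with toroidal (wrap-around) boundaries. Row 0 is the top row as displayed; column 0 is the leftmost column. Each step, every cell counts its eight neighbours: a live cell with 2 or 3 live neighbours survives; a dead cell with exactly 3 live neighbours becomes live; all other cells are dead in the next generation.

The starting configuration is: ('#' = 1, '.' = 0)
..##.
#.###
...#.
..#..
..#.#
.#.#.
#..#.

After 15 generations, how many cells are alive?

7

[0] ..##.
#.###
...#.
..#..
..#.#
.#.#.
#..#.
[1] #....
.#...
.#...
..#..
.##..
##.#.
.#.#.
[2] ###..
##...
.##..
..#..
#..#.
#..##
.#...
[3] ..#..
.....
#.#..
..##.
####.
####.
...#.
[4] .....
.#...
.###.
#....
#....
#....
...##
[5] .....
.#...
###..
#.#.#
##..#
#....
....#
[6] .....
###..
..###
..#..
...#.
.#...
.....
[7] .#...
###.#
#...#
..#.#
..#..
.....
.....
[8] .##..
..###
..#..
##..#
...#.
.....
.....
[9] .##..
.....
..#..
#####
#...#
.....
.....
[10] .....
.##..
#.#.#
..#..
..#..
.....
.....
[11] .....
####.
#.#..
..#..
.....
.....
.....
[12] .##..
#.###
#...#
.#...
.....
.....
.....
[13] ###.#
..#..
..#..
#....
.....
.....
.....
[14] ####.
#.#..
.#...
.....
.....
.....
##...
[15] ...#.
#..##
.#...
.....
.....
.....
#...#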